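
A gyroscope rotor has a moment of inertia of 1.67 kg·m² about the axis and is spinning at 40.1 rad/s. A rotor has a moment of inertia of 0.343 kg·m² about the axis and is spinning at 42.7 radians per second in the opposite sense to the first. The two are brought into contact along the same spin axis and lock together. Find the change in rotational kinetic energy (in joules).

ΔKE ≈ -975 J

No external torque acts about the common axis, so total angular momentum is conserved.
Taking A's sense as positive: L = (1.670)(40.1) − (0.3430)(42.7) = 52.32 kg·m²·rad/s.
Combined I = 1.670 + 0.3430 = 2.013 kg·m².
ω_f = L / I = 52.32 / 2.013 = 25.99 rad/s.
KE_i = ½ΣIω² = 1655 J; KE_f = ½(2.013)(25.99)² = 679.9 J.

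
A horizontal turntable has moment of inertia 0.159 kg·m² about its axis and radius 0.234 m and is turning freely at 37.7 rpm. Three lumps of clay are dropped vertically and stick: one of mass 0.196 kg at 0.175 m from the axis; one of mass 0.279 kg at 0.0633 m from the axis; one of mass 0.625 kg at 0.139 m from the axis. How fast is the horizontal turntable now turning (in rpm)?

ω_f ≈ 33.6 rpm

The added mass arrives with no angular momentum about the axis, and any external torque about the axis is negligible, so the system's angular momentum is conserved.
Added inertia Σmr² = (0.196)(0.175)² + (0.279)(0.0633)² + (0.625)(0.139)² = 0.01920 kg·m²; I_f = 0.1590 + 0.01920 = 0.1782 kg·m².
ω_f = I_p ω_i / I_f = (0.1590)(37.7) / 0.1782 = 33.64 rpm.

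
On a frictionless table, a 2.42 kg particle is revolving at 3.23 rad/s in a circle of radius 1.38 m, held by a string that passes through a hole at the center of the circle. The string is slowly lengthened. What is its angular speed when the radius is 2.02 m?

The constraining force is radial, so m r² ω about the center is conserved.
ω₂ = ω₁ (r₁/r₂)² = (3.23)(1.38/2.02)² = 1.508 rad/s.

ω₂ ≈ 1.51 rad/s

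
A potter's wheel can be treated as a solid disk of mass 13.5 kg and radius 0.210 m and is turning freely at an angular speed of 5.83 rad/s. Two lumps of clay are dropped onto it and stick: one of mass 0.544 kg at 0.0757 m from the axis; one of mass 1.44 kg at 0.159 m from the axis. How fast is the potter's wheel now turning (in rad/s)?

No external torque acts about the axis; L_before = L_after.
I_p = ½(13.5)(0.210)² = 0.2977 kg·m².
Added inertia Σmr² = (0.544)(0.0757)² + (1.44)(0.159)² = 0.03952 kg·m²; I_f = 0.2977 + 0.03952 = 0.3372 kg·m².
ω_f = I_p ω_i / I_f = (0.2977)(5.83) / 0.3372 = 5.147 rad/s.

ω_f ≈ 5.15 rad/s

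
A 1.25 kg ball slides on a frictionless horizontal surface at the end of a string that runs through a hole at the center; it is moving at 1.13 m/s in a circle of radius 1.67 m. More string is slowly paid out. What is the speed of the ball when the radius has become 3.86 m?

v₂ ≈ 0.489 m/s

Central (radial) force ⇒ zero torque about the center ⇒ m v r is constant.
v₂ = v₁ r₁ / r₂ = (1.13)(1.67) / (3.86) = 0.4889 m/s.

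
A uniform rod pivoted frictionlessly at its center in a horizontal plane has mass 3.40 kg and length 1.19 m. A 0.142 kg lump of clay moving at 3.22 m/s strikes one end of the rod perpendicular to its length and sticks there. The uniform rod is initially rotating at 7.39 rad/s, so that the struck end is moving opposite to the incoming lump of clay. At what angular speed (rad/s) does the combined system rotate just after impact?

|ω_f| ≈ 5.96 rad/s

The axle reaction passes through the pivot and exerts no torque about it; angular momentum about the pivot is conserved through the impact.
I_p = (1/12)(3.40)(1.19)² = 0.4012 kg·m². Taking the sense of the lump of clay's angular momentum as positive, L_{lump} = m v R = (0.142)(3.22)(1.19/2) = 0.2721 kg·m²/s.
L_i = −I_p ω_p + m v R = −(0.4012)(7.39) + 0.2721 = -2.693 kg·m²/s.
After sticking, I_f = I_p + m R² = 0.4012 + (0.142)(1.19/2)² = 0.4515 kg·m².
ω_f = L_i / I_f = -2.693 / 0.4515 = -5.965 rad/s.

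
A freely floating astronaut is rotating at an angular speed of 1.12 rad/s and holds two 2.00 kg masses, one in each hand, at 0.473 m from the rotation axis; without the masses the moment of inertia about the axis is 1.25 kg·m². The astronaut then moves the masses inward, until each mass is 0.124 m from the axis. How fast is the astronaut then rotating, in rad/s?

Angular momentum about the spin axis is conserved since the torque about it is zero.
I₁ = 1.25 + 2(2.00)(0.473)² = 2.145 kg·m²; I₂ = 1.25 + 2(2.00)(0.124)² = 1.312 kg·m².
ω₂ = I₁ω₁ / I₂ = (2.145)(1.12 rad/s) / (1.312) = 1.832 rad/s.

ω₂ ≈ 1.83 rad/s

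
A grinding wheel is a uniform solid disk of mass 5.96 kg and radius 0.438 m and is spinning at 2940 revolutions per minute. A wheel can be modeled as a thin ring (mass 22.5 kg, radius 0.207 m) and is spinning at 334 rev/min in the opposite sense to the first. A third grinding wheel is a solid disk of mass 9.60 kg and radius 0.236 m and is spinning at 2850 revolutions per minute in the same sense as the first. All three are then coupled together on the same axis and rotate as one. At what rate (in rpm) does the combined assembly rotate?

|ω_f| ≈ 1180 rpm

The coupling torques are internal; angular momentum about the shared axis is conserved.
Moments of inertia: I_A = ½(5.96)(0.438)² = 0.5717 kg·m²; I_B = (22.5)(0.207)² = 0.9641 kg·m²; I_C = ½(9.60)(0.236)² = 0.2673 kg·m².
Taking A's sense as positive: L = (0.5717)(2940) − (0.9641)(334) + (0.2673)(2850) = 2121 kg·m²·rpm.
Combined I = 0.5717 + 0.9641 + 0.2673 = 1.803 kg·m².
ω_f = L / I = 2121 / 1.803 = 1176 rpm.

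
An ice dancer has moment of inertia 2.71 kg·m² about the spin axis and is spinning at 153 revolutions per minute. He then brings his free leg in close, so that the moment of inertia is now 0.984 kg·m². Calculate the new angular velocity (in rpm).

ω₂ ≈ 421 rpm

No external torque acts about the spin axis, so angular momentum is conserved.
ω₂ = I₁ω₁ / I₂ = (2.710)(153 rpm) / (0.9840) = 421.4 rpm.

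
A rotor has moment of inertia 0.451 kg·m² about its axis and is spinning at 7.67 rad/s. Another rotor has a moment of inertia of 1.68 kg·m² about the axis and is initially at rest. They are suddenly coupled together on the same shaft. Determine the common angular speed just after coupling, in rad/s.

No external torque acts about the common axis, so total angular momentum is conserved.
Taking A's sense as positive: L = (0.4510)(7.67) = 3.459 kg·m²·rad/s.
Combined I = 0.4510 + 1.680 = 2.131 kg·m².
ω_f = L / I = 3.459 / 2.131 = 1.623 rad/s.

|ω_f| ≈ 1.62 rad/s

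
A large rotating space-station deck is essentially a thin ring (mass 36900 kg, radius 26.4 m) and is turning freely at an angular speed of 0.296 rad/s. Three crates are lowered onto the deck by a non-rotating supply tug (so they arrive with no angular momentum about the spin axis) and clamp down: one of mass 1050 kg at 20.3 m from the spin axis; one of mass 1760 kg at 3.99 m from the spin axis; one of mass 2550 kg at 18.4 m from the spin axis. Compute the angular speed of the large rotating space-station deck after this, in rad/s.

ω_f ≈ 0.282 rad/s

No external torque acts about the spin axis; L_before = L_after.
I_p = (36900)(26.4)² = 2.572e+07 kg·m².
Added inertia Σmr² = (1050)(20.3)² + (1760)(3.99)² + (2550)(18.4)² = 1.324e+06 kg·m²; I_f = 2.572e+07 + 1.324e+06 = 2.704e+07 kg·m².
ω_f = I_p ω_i / I_f = (2.572e+07)(0.296) / 2.704e+07 = 0.2815 rad/s.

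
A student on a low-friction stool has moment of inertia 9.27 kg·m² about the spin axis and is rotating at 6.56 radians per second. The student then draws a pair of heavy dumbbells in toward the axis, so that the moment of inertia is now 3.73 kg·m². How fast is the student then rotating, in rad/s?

ω₂ ≈ 16.3 rad/s

Angular momentum about the spin axis is conserved since the torque about it is zero.
ω₂ = I₁ω₁ / I₂ = (9.270)(6.56 rad/s) / (3.730) = 16.30 rad/s.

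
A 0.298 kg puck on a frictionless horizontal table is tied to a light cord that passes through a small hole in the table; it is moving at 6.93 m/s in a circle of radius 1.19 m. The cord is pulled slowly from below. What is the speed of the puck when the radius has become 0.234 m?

v₂ ≈ 35.2 m/s

The only horizontal force on the mass is along the cord (radial), so it exerts no torque about the hole and angular momentum m v r is conserved.
v₂ = v₁ r₁ / r₂ = (6.93)(1.19) / (0.234) = 35.24 m/s.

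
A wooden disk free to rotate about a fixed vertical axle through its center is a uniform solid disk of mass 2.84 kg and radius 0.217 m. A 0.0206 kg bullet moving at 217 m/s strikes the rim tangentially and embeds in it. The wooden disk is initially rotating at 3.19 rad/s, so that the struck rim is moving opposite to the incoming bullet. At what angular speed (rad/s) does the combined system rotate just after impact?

About the axle the impulsive forces during the collision are internal, so angular momentum about that axis is conserved.
I_p = ½(2.84)(0.217)² = 0.06687 kg·m². Taking the sense of the bullet's angular momentum as positive, L_{bullet} = m v R = (0.0206)(217)(0.217) = 0.9700 kg·m²/s.
L_i = −I_p ω_p + m v R = −(0.06687)(3.19) + 0.9700 = 0.7567 kg·m²/s.
After sticking, I_f = I_p + m R² = 0.06687 + (0.0206)(0.217)² = 0.06784 kg·m².
ω_f = L_i / I_f = 0.7567 / 0.06784 = 11.16 rad/s.

|ω_f| ≈ 11.2 rad/s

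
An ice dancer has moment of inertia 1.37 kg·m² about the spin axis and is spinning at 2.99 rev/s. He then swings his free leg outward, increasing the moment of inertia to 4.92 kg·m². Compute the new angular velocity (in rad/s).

ω₂ ≈ 5.23 rad/s

Angular momentum about the spin axis is conserved since the torque about it is zero.
ω₂ = I₁ω₁ / I₂ = (1.370)(2.99 rev/s) / (4.920) = 0.8326 rev/s = 5.231 rad/s.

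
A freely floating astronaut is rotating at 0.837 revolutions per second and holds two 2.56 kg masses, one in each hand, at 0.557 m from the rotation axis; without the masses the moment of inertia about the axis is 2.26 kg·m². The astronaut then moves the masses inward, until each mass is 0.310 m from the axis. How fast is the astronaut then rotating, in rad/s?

Angular momentum about the spin axis is conserved since the torque about it is zero.
I₁ = 2.26 + 2(2.56)(0.557)² = 3.848 kg·m²; I₂ = 2.26 + 2(2.56)(0.310)² = 2.752 kg·m².
ω₂ = I₁ω₁ / I₂ = (3.848)(0.837 rev/s) / (2.752) = 1.170 rev/s = 7.354 rad/s.

ω₂ ≈ 7.35 rad/s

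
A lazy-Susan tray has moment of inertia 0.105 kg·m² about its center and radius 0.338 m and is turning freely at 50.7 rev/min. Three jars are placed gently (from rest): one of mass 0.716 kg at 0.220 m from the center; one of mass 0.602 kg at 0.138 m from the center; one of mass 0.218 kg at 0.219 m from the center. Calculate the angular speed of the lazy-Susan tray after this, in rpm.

No external torque acts about the center; L_before = L_after.
Added inertia Σmr² = (0.716)(0.220)² + (0.602)(0.138)² + (0.218)(0.219)² = 0.05657 kg·m²; I_f = 0.1050 + 0.05657 = 0.1616 kg·m².
ω_f = I_p ω_i / I_f = (0.1050)(50.7) / 0.1616 = 32.95 rpm.

ω_f ≈ 32.9 rpm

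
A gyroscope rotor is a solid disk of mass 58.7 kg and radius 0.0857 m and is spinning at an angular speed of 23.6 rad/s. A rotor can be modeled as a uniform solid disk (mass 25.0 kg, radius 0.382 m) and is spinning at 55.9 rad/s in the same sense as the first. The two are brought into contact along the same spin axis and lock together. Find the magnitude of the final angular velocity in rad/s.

The coupling torques are internal; angular momentum about the shared axis is conserved.
Moments of inertia: I_A = ½(58.7)(0.0857)² = 0.2156 kg·m²; I_B = ½(25.0)(0.382)² = 1.824 kg·m².
Taking A's sense as positive: L = (0.2156)(23.6) + (1.824)(55.9) = 107.1 kg·m²·rad/s.
Combined I = 0.2156 + 1.824 = 2.040 kg·m².
ω_f = L / I = 107.1 / 2.040 = 52.49 rad/s.

|ω_f| ≈ 52.5 rad/s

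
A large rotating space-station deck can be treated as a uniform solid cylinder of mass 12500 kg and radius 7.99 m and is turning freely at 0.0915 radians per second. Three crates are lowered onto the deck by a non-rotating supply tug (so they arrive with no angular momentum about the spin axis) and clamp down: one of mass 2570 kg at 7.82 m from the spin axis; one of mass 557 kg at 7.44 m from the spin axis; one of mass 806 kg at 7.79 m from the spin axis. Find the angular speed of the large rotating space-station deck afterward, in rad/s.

The added mass arrives with no angular momentum about the spin axis, and any external torque about the spin axis is negligible, so the system's angular momentum is conserved.
I_p = ½(12500)(7.99)² = 3.990e+05 kg·m².
Added inertia Σmr² = (2570)(7.82)² + (557)(7.44)² + (806)(7.79)² = 2.369e+05 kg·m²; I_f = 3.990e+05 + 2.369e+05 = 6.359e+05 kg·m².
ω_f = I_p ω_i / I_f = (3.990e+05)(0.0915) / 6.359e+05 = 0.05741 rad/s.

ω_f ≈ 0.0574 rad/s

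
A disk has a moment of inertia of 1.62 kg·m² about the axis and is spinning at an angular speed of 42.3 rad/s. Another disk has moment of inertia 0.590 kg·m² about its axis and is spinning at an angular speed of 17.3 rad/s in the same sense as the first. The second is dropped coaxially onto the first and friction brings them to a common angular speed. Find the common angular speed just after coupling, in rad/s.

No external torque acts about the common axis, so total angular momentum is conserved.
Taking A's sense as positive: L = (1.620)(42.3) + (0.5900)(17.3) = 78.73 kg·m²·rad/s.
Combined I = 1.620 + 0.5900 = 2.210 kg·m².
ω_f = L / I = 78.73 / 2.210 = 35.63 rad/s.

|ω_f| ≈ 35.6 rad/s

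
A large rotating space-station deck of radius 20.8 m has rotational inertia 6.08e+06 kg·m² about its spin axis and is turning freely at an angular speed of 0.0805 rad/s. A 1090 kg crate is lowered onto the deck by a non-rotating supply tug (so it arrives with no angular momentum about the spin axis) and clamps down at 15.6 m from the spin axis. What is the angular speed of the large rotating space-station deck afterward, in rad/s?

No external torque acts about the spin axis; L_before = L_after.
Added inertia Σmr² = (1090)(15.6)² = 2.653e+05 kg·m²; I_f = 6.080e+06 + 2.653e+05 = 6.345e+06 kg·m².
ω_f = I_p ω_i / I_f = (6.080e+06)(0.0805) / 6.345e+06 = 0.07713 rad/s.

ω_f ≈ 0.0771 rad/s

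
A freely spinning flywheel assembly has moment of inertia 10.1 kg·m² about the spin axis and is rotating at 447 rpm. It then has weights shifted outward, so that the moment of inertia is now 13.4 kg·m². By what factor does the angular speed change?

ω₂/ω₁ ≈ 0.754

Angular momentum about the spin axis is conserved since the torque about it is zero.
ω₂/ω₁ = I₁/I₂ = 10.10 / 13.40 = 0.7537.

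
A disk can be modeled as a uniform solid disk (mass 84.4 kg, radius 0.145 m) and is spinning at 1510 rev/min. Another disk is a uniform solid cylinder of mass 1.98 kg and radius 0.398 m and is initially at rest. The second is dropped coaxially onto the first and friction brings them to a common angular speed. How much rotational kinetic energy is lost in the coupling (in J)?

The coupling torques are internal; angular momentum about the shared axis is conserved.
Moments of inertia: I_A = ½(84.4)(0.145)² = 0.8873 kg·m²; I_B = ½(1.98)(0.398)² = 0.1568 kg·m².
Taking A's sense as positive: L = (0.8873)(1510) = 1340 kg·m²·rpm.
Combined I = 0.8873 + 0.1568 = 1.044 kg·m².
ω_f = L / I = 1340 / 1.044 = 1283 rpm.
KE_i = ½ΣIω² = 11090 J; KE_f = ½(1.044)(134.4)² = 9426 J.

ΔKE lost ≈ 1670 J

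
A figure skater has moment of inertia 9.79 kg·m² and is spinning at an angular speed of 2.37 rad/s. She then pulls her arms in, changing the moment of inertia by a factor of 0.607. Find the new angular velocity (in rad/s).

ω₂ ≈ 3.90 rad/s

No external torque acts about the spin axis, so angular momentum is conserved.
I₂ = 0.607 × 9.79 = 5.943 kg·m².
ω₂ = I₁ω₁ / I₂ = (9.790)(2.37 rad/s) / (5.943) = 3.904 rad/s.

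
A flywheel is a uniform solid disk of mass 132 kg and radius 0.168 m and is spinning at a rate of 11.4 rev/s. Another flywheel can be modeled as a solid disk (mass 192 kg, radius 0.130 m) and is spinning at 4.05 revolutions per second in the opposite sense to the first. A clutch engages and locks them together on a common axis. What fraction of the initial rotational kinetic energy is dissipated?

fraction ≈ 0.770

The coupling torques are internal; angular momentum about the shared axis is conserved.
Moments of inertia: I_A = ½(132)(0.168)² = 1.863 kg·m²; I_B = ½(192)(0.130)² = 1.622 kg·m².
Taking A's sense as positive: L = (1.863)(11.4) − (1.622)(4.05) = 14.67 kg·m²·rev/s.
Combined I = 1.863 + 1.622 = 3.485 kg·m².
ω_f = L / I = 14.67 / 3.485 = 4.208 rev/s.
KE_i = ½ΣIω² = 5304 J; KE_f = ½(3.485)(26.44)² = 1218 J.
Fraction dissipated = (KE_i − KE_f)/KE_i = 0.7703.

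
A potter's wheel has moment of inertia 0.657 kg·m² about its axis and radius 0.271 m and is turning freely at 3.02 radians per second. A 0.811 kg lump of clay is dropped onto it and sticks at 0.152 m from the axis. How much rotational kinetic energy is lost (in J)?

energy lost ≈ 0.0831 J

The added mass arrives with no angular momentum about the axis, and any external torque about the axis is negligible, so the system's angular momentum is conserved.
Added inertia Σmr² = (0.811)(0.152)² = 0.01874 kg·m²; I_f = 0.6570 + 0.01874 = 0.6757 kg·m².
ω_f = I_p ω_i / I_f = (0.6570)(3.02) / 0.6757 = 2.936 rad/s.
KE_i = ½(0.6570)(3.020 rad/s)² = 2.996 J; KE_f = ½(0.6757)(2.936)² = 2.913 J.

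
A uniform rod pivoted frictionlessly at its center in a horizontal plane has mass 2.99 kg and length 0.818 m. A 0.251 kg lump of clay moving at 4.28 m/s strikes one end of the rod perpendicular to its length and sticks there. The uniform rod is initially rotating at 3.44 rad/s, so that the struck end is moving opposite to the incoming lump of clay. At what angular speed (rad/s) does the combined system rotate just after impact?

About the pivot the impulsive forces during the collision are internal, so angular momentum about that axis is conserved.
I_p = (1/12)(2.99)(0.818)² = 0.1667 kg·m². Taking the sense of the lump of clay's angular momentum as positive, L_{lump} = m v R = (0.251)(4.28)(0.818/2) = 0.4394 kg·m²/s.
L_i = −I_p ω_p + m v R = −(0.1667)(3.44) + 0.4394 = -0.1341 kg·m²/s.
After sticking, I_f = I_p + m R² = 0.1667 + (0.251)(0.818/2)² = 0.2087 kg·m².
ω_f = L_i / I_f = -0.1341 / 0.2087 = -0.6427 rad/s.

|ω_f| ≈ 0.643 rad/s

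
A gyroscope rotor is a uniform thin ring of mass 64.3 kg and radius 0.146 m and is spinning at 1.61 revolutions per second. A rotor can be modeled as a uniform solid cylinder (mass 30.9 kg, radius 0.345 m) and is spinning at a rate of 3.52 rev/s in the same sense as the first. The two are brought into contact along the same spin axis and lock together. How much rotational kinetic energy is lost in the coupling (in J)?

ΔKE lost ≈ 56.6 J

The coupling torques are internal; angular momentum about the shared axis is conserved.
Moments of inertia: I_A = (64.3)(0.146)² = 1.371 kg·m²; I_B = ½(30.9)(0.345)² = 1.839 kg·m².
Taking A's sense as positive: L = (1.371)(1.61) + (1.839)(3.52) = 8.680 kg·m²·rev/s.
Combined I = 1.371 + 1.839 = 3.210 kg·m².
ω_f = L / I = 8.680 / 3.210 = 2.704 rev/s.
KE_i = ½ΣIω² = 519.9 J; KE_f = ½(3.210)(16.99)² = 463.3 J.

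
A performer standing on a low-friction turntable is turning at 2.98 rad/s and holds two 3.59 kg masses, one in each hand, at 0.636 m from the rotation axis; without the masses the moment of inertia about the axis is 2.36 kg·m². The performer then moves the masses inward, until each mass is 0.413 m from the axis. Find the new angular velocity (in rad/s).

ω₂ ≈ 4.38 rad/s

Angular momentum about the spin axis is conserved since the torque about it is zero.
I₁ = 2.36 + 2(3.59)(0.636)² = 5.264 kg·m²; I₂ = 2.36 + 2(3.59)(0.413)² = 3.585 kg·m².
ω₂ = I₁ω₁ / I₂ = (5.264)(2.98 rad/s) / (3.585) = 4.376 rad/s.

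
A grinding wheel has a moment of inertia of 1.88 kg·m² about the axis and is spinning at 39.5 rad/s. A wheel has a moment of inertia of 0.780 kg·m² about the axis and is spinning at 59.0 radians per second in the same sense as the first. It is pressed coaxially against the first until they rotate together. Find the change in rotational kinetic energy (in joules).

No external torque acts about the common axis, so total angular momentum is conserved.
Taking A's sense as positive: L = (1.880)(39.5) + (0.7800)(59.0) = 120.3 kg·m²·rad/s.
Combined I = 1.880 + 0.7800 = 2.660 kg·m².
ω_f = L / I = 120.3 / 2.660 = 45.22 rad/s.
KE_i = ½ΣIω² = 2824 J; KE_f = ½(2.660)(45.22)² = 2719 J.

ΔKE ≈ -105 J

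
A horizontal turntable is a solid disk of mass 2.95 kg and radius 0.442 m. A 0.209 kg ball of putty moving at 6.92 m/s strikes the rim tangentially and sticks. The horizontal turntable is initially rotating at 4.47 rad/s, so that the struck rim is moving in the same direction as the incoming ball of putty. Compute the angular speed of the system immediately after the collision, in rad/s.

|ω_f| ≈ 5.86 rad/s

About the axle the impulsive forces during the collision are internal, so angular momentum about that axis is conserved.
I_p = ½(2.95)(0.442)² = 0.2882 kg·m². Taking the sense of the ball of putty's angular momentum as positive, L_{ball} = m v R = (0.209)(6.92)(0.442) = 0.6393 kg·m²/s.
L_i = +I_p ω_p + m v R = +(0.2882)(4.47) + 0.6393 = 1.927 kg·m²/s.
After sticking, I_f = I_p + m R² = 0.2882 + (0.209)(0.442)² = 0.3290 kg·m².
ω_f = L_i / I_f = 1.927 / 0.3290 = 5.858 rad/s.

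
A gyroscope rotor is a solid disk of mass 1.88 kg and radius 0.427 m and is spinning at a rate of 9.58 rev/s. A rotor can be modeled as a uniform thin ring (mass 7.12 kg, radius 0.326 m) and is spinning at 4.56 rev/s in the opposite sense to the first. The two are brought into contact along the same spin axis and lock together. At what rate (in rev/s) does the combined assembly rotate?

|ω_f| ≈ 1.95 rev/s

No external torque acts about the common axis, so total angular momentum is conserved.
Moments of inertia: I_A = ½(1.88)(0.427)² = 0.1714 kg·m²; I_B = (7.12)(0.326)² = 0.7567 kg·m².
Taking A's sense as positive: L = (0.1714)(9.58) − (0.7567)(4.56) = -1.809 kg·m²·rev/s.
Combined I = 0.1714 + 0.7567 = 0.9281 kg·m².
ω_f = L / I = -1.809 / 0.9281 = -1.949 rev/s.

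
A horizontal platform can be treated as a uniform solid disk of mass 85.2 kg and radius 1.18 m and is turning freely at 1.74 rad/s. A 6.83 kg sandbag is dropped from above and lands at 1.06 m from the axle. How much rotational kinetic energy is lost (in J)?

No external torque acts about the axle; L_before = L_after.
I_p = ½(85.2)(1.18)² = 59.32 kg·m².
Added inertia Σmr² = (6.83)(1.06)² = 7.674 kg·m²; I_f = 59.32 + 7.674 = 66.99 kg·m².
ω_f = I_p ω_i / I_f = (59.32)(1.74) / 66.99 = 1.541 rad/s.
KE_i = ½(59.32)(1.740 rad/s)² = 89.79 J; KE_f = ½(66.99)(1.541)² = 79.51 J.

energy lost ≈ 10.3 J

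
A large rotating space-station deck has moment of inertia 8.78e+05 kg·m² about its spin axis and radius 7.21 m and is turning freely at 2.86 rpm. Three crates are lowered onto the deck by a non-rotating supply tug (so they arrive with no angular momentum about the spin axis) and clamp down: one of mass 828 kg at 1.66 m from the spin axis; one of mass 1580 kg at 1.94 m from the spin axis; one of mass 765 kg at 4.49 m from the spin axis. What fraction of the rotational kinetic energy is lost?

fraction ≈ 0.0262

The added mass arrives with no angular momentum about the spin axis, and any external torque about the spin axis is negligible, so the system's angular momentum is conserved.
Added inertia Σmr² = (828)(1.66)² + (1580)(1.94)² + (765)(4.49)² = 23650 kg·m²; I_f = 8.780e+05 + 23650 = 9.017e+05 kg·m².
ω_f = I_p ω_i / I_f = (8.780e+05)(2.86) / 9.017e+05 = 2.785 rpm.
KE_i = ½(8.780e+05)(0.2995 rad/s)² = 39380 J; KE_f = ½(9.017e+05)(0.2916)² = 38350 J.
Fraction lost = 0.02623.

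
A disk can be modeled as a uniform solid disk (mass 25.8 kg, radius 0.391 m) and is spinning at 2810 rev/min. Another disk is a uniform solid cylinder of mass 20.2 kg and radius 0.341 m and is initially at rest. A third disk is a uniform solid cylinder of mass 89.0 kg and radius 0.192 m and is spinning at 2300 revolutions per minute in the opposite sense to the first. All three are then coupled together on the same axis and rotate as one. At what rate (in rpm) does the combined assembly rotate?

|ω_f| ≈ 369 rpm

The coupling torques are internal; angular momentum about the shared axis is conserved.
Moments of inertia: I_A = ½(25.8)(0.391)² = 1.972 kg·m²; I_B = ½(20.2)(0.341)² = 1.174 kg·m²; I_C = ½(89.0)(0.192)² = 1.640 kg·m².
Taking A's sense as positive: L = (1.972)(2810) − (1.640)(2300) = 1769 kg·m²·rpm.
Combined I = 1.972 + 1.174 + 1.640 = 4.787 kg·m².
ω_f = L / I = 1769 / 4.787 = 369.5 rpm.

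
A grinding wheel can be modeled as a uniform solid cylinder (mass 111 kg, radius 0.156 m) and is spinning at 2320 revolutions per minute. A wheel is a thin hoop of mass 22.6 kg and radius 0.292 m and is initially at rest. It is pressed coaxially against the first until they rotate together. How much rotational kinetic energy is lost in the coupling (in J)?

No external torque acts about the common axis, so total angular momentum is conserved.
Moments of inertia: I_A = ½(111)(0.156)² = 1.351 kg·m²; I_B = (22.6)(0.292)² = 1.927 kg·m².
Taking A's sense as positive: L = (1.351)(2320) = 3134 kg·m²·rpm.
Combined I = 1.351 + 1.927 = 3.278 kg·m².
ω_f = L / I = 3134 / 3.278 = 956.0 rpm.
KE_i = ½ΣIω² = 39860 J; KE_f = ½(3.278)(100.1)² = 16430 J.

ΔKE lost ≈ 23400 J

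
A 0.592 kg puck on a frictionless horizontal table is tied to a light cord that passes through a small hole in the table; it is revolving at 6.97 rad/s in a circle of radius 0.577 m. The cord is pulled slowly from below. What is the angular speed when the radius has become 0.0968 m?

ω₂ ≈ 248 rad/s

No torque about the axis ⇒ m r₁² ω₁ = m r₂² ω₂.
ω₂ = ω₁ (r₁/r₂)² = (6.97)(0.577/0.0968)² = 247.6 rad/s.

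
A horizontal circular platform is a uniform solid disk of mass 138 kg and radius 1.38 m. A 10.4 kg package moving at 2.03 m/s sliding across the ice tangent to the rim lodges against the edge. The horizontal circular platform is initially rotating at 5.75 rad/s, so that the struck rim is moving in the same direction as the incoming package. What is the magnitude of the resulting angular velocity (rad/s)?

|ω_f| ≈ 5.19 rad/s

About the central axle the impulsive forces during the collision are internal, so angular momentum about that axis is conserved.
I_p = ½(138)(1.38)² = 131.4 kg·m². Taking the sense of the package's angular momentum as positive, L_{package} = m v R = (10.4)(2.03)(1.38) = 29.13 kg·m²/s.
L_i = +I_p ω_p + m v R = +(131.4)(5.75) + 29.13 = 784.7 kg·m²/s.
After sticking, I_f = I_p + m R² = 131.4 + (10.4)(1.38)² = 151.2 kg·m².
ω_f = L_i / I_f = 784.7 / 151.2 = 5.190 rad/s.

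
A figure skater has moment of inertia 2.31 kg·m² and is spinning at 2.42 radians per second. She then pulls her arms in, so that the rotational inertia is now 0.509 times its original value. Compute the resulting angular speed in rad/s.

ω₂ ≈ 4.75 rad/s

No external torque acts about the spin axis, so angular momentum is conserved.
I₂ = 0.509 × 2.31 = 1.176 kg·m².
ω₂ = I₁ω₁ / I₂ = (2.310)(2.42 rad/s) / (1.176) = 4.754 rad/s.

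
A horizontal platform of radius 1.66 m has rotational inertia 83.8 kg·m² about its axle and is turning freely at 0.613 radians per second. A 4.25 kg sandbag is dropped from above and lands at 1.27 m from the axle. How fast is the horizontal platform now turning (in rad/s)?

No external torque acts about the axle; L_before = L_after.
Added inertia Σmr² = (4.25)(1.27)² = 6.855 kg·m²; I_f = 83.80 + 6.855 = 90.65 kg·m².
ω_f = I_p ω_i / I_f = (83.80)(0.613) / 90.65 = 0.5666 rad/s.

ω_f ≈ 0.567 rad/s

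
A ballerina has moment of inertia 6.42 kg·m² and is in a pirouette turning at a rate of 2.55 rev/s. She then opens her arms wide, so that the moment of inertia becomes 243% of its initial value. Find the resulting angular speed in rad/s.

Angular momentum about the spin axis is conserved since the torque about it is zero.
I₂ = 2.43 × 6.42 = 15.60 kg·m².
ω₂ = I₁ω₁ / I₂ = (6.420)(2.55 rev/s) / (15.60) = 1.049 rev/s = 6.593 rad/s.

ω₂ ≈ 6.59 rad/s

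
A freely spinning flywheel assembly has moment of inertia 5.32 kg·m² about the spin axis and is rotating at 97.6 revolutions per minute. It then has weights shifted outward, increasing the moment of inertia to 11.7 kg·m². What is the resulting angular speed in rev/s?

Angular momentum about the spin axis is conserved since the torque about it is zero.
ω₂ = I₁ω₁ / I₂ = (5.320)(97.6 rpm) / (11.70) = 44.38 rpm = 0.7396 rev/s.

ω₂ ≈ 0.740 rev/s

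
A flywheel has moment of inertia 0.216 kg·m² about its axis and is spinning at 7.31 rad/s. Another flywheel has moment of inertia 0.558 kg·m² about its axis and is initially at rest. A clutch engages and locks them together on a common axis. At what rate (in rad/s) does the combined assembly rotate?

|ω_f| ≈ 2.04 rad/s

No external torque acts about the common axis, so total angular momentum is conserved.
Taking A's sense as positive: L = (0.2160)(7.31) = 1.579 kg·m²·rad/s.
Combined I = 0.2160 + 0.5580 = 0.7740 kg·m².
ω_f = L / I = 1.579 / 0.7740 = 2.040 rad/s.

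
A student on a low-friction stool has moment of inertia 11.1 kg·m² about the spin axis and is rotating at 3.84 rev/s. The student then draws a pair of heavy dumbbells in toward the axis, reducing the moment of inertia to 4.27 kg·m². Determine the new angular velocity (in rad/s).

ω₂ ≈ 62.7 rad/s

No external torque acts about the spin axis, so angular momentum is conserved.
ω₂ = I₁ω₁ / I₂ = (11.10)(3.84 rev/s) / (4.270) = 9.982 rev/s = 62.72 rad/s.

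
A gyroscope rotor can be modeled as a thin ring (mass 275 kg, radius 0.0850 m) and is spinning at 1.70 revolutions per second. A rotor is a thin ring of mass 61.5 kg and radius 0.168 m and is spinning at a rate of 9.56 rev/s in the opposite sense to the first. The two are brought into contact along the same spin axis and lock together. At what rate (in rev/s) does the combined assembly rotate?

|ω_f| ≈ 3.55 rev/s

The coupling torques are internal; angular momentum about the shared axis is conserved.
Moments of inertia: I_A = (275)(0.0850)² = 1.987 kg·m²; I_B = (61.5)(0.168)² = 1.736 kg·m².
Taking A's sense as positive: L = (1.987)(1.70) − (1.736)(9.56) = -13.22 kg·m²·rev/s.
Combined I = 1.987 + 1.736 = 3.723 kg·m².
ω_f = L / I = -13.22 / 3.723 = -3.550 rev/s.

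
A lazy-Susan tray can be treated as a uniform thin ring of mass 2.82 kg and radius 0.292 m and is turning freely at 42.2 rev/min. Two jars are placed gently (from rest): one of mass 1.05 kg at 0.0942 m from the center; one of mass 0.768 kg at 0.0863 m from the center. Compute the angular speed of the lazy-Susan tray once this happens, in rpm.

ω_f ≈ 39.7 rpm

No external torque acts about the center; L_before = L_after.
I_p = (2.82)(0.292)² = 0.2404 kg·m².
Added inertia Σmr² = (1.05)(0.0942)² + (0.768)(0.0863)² = 0.01504 kg·m²; I_f = 0.2404 + 0.01504 = 0.2555 kg·m².
ω_f = I_p ω_i / I_f = (0.2404)(42.2) / 0.2555 = 39.72 rpm.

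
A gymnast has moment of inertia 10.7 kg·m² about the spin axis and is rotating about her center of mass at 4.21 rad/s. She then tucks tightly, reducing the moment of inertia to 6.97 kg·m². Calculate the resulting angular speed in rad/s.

No external torque acts about the spin axis, so angular momentum is conserved.
ω₂ = I₁ω₁ / I₂ = (10.70)(4.21 rad/s) / (6.970) = 6.463 rad/s.

ω₂ ≈ 6.46 rad/s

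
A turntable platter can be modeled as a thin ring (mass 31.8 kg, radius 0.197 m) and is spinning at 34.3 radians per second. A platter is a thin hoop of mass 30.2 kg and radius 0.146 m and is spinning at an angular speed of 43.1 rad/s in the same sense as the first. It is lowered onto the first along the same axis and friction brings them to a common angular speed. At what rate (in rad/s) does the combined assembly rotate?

No external torque acts about the common axis, so total angular momentum is conserved.
Moments of inertia: I_A = (31.8)(0.197)² = 1.234 kg·m²; I_B = (30.2)(0.146)² = 0.6437 kg·m².
Taking A's sense as positive: L = (1.234)(34.3) + (0.6437)(43.1) = 70.08 kg·m²·rad/s.
Combined I = 1.234 + 0.6437 = 1.878 kg·m².
ω_f = L / I = 70.08 / 1.878 = 37.32 rad/s.

|ω_f| ≈ 37.3 rad/s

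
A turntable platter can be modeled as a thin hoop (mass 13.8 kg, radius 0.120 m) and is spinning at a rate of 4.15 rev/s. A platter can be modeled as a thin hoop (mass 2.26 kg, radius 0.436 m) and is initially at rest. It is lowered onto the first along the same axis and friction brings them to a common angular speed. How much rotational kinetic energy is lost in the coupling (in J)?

No external torque acts about the common axis, so total angular momentum is conserved.
Moments of inertia: I_A = (13.8)(0.120)² = 0.1987 kg·m²; I_B = (2.26)(0.436)² = 0.4296 kg·m².
Taking A's sense as positive: L = (0.1987)(4.15) = 0.8247 kg·m²·rev/s.
Combined I = 0.1987 + 0.4296 = 0.6283 kg·m².
ω_f = L / I = 0.8247 / 0.6283 = 1.312 rev/s.
KE_i = ½ΣIω² = 67.56 J; KE_f = ½(0.6283)(8.247)² = 21.37 J.

ΔKE lost ≈ 46.2 J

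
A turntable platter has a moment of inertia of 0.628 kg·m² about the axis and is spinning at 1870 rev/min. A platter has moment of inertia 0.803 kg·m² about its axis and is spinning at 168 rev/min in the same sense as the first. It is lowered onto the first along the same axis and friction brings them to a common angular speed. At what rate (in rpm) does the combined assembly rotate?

The coupling torques are internal; angular momentum about the shared axis is conserved.
Taking A's sense as positive: L = (0.6280)(1870) + (0.8030)(168) = 1309 kg·m²·rpm.
Combined I = 0.6280 + 0.8030 = 1.431 kg·m².
ω_f = L / I = 1309 / 1.431 = 914.9 rpm.

|ω_f| ≈ 915 rpm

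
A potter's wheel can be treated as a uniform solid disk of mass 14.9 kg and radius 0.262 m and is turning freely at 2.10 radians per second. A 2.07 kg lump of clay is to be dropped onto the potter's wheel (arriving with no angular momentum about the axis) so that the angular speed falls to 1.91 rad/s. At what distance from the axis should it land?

No external torque acts about the axis; L_before = L_after.
I_p = ½(14.9)(0.262)² = 0.5114 kg·m².
I_p ω_i = (I_p + m r²) ω_f ⇒ m r² = I_p(ω_i/ω_f − 1) = 0.5114(2.10/1.91 − 1) = 0.05087 kg·m².
r = √(0.05087/2.07) = 0.1568 m.

r ≈ 0.157 m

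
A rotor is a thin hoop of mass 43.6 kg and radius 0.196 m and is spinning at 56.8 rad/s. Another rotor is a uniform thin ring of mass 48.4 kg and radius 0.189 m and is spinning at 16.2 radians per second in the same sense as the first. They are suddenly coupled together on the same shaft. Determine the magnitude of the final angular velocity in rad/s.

|ω_f| ≈ 36.2 rad/s

The coupling torques are internal; angular momentum about the shared axis is conserved.
Moments of inertia: I_A = (43.6)(0.196)² = 1.675 kg·m²; I_B = (48.4)(0.189)² = 1.729 kg·m².
Taking A's sense as positive: L = (1.675)(56.8) + (1.729)(16.2) = 123.1 kg·m²·rad/s.
Combined I = 1.675 + 1.729 = 3.404 kg·m².
ω_f = L / I = 123.1 / 3.404 = 36.18 rad/s.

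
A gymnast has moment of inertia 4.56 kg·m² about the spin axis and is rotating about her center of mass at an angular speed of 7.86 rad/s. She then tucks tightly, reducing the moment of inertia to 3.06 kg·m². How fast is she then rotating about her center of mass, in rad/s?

ω₂ ≈ 11.7 rad/s

No external torque acts about the spin axis, so angular momentum is conserved.
ω₂ = I₁ω₁ / I₂ = (4.560)(7.86 rad/s) / (3.060) = 11.71 rad/s.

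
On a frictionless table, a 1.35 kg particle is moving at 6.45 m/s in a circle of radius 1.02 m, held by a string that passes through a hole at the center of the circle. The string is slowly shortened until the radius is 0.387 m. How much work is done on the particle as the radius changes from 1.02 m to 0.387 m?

W ≈ 167 J

Central (radial) force ⇒ zero torque about the center ⇒ m v r is constant.
v₂ = v₁ r₁ / r₂ = (6.45)(1.02) / (0.387) = 17.00 m/s.
W = ΔKE = ½m(v₂² − v₁²) = 167.0 J.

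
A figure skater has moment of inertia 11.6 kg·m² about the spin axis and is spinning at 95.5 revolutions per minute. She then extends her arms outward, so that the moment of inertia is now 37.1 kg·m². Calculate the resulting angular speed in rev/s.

Angular momentum about the spin axis is conserved since the torque about it is zero.
ω₂ = I₁ω₁ / I₂ = (11.60)(95.5 rpm) / (37.10) = 29.86 rpm = 0.4977 rev/s.

ω₂ ≈ 0.498 rev/s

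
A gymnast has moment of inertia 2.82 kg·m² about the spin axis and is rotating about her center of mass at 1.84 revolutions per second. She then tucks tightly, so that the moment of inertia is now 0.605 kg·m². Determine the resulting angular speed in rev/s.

ω₂ ≈ 8.58 rev/s

No external torque acts about the spin axis, so angular momentum is conserved.
ω₂ = I₁ω₁ / I₂ = (2.820)(1.84 rev/s) / (0.6050) = 8.577 rev/s.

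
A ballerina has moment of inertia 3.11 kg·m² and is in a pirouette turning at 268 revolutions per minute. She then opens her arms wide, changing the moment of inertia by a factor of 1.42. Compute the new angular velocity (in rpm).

With no external torque about the axis, L is conserved: I₁ω₁ = I₂ω₂.
I₂ = 1.42 × 3.11 = 4.416 kg·m².
ω₂ = I₁ω₁ / I₂ = (3.110)(268 rpm) / (4.416) = 188.7 rpm.

ω₂ ≈ 189 rpm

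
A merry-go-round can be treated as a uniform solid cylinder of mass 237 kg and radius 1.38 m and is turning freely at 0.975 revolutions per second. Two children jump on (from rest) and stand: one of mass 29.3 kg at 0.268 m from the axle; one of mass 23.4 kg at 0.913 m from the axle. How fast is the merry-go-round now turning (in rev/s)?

ω_f ≈ 0.890 rev/s

No external torque acts about the axle; L_before = L_after.
I_p = ½(237)(1.38)² = 225.7 kg·m².
Added inertia Σmr² = (29.3)(0.268)² + (23.4)(0.913)² = 21.61 kg·m²; I_f = 225.7 + 21.61 = 247.3 kg·m².
ω_f = I_p ω_i / I_f = (225.7)(0.975) / 247.3 = 0.8898 rev/s.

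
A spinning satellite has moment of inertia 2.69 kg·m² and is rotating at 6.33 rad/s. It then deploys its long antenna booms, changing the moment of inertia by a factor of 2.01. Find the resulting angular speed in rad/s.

Angular momentum about the spin axis is conserved since the torque about it is zero.
I₂ = 2.01 × 2.69 = 5.407 kg·m².
ω₂ = I₁ω₁ / I₂ = (2.690)(6.33 rad/s) / (5.407) = 3.149 rad/s.

ω₂ ≈ 3.15 rad/s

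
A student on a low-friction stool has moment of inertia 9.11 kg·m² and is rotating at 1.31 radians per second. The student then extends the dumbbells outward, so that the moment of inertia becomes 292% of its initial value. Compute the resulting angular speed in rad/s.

No external torque acts about the spin axis, so angular momentum is conserved.
I₂ = 2.92 × 9.11 = 26.60 kg·m².
ω₂ = I₁ω₁ / I₂ = (9.110)(1.31 rad/s) / (26.60) = 0.4486 rad/s.

ω₂ ≈ 0.449 rad/s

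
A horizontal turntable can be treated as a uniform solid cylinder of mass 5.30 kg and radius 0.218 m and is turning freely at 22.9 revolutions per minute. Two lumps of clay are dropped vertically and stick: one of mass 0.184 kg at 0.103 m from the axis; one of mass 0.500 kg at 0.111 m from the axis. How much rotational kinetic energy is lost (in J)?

No external torque acts about the axis; L_before = L_after.
I_p = ½(5.30)(0.218)² = 0.1259 kg·m².
Added inertia Σmr² = (0.184)(0.103)² + (0.500)(0.111)² = 0.008113 kg·m²; I_f = 0.1259 + 0.008113 = 0.1341 kg·m².
ω_f = I_p ω_i / I_f = (0.1259)(22.9) / 0.1341 = 21.51 rpm.
KE_i = ½(0.1259)(2.398 rad/s)² = 0.3621 J; KE_f = ½(0.1341)(2.253)² = 0.3402 J.

energy lost ≈ 0.0219 J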